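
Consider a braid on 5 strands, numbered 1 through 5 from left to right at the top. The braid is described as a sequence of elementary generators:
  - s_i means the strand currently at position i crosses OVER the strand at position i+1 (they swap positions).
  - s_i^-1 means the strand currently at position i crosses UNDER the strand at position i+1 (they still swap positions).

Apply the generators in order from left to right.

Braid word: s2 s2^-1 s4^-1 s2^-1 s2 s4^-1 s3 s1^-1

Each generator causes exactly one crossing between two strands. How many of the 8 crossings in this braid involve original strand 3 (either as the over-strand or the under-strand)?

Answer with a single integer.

Answer: 5

Derivation:
Gen 1: crossing 2x3. Involves strand 3? yes. Count so far: 1
Gen 2: crossing 3x2. Involves strand 3? yes. Count so far: 2
Gen 3: crossing 4x5. Involves strand 3? no. Count so far: 2
Gen 4: crossing 2x3. Involves strand 3? yes. Count so far: 3
Gen 5: crossing 3x2. Involves strand 3? yes. Count so far: 4
Gen 6: crossing 5x4. Involves strand 3? no. Count so far: 4
Gen 7: crossing 3x4. Involves strand 3? yes. Count so far: 5
Gen 8: crossing 1x2. Involves strand 3? no. Count so far: 5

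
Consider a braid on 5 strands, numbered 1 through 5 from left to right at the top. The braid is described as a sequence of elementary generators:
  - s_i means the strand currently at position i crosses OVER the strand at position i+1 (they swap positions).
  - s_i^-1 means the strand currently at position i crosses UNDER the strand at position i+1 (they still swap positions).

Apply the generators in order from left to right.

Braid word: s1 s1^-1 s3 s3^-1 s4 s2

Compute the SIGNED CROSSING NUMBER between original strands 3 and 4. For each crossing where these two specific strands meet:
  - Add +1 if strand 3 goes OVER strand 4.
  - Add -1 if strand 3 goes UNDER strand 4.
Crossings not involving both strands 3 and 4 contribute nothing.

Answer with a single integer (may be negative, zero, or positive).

Answer: 2

Derivation:
Gen 1: crossing 1x2. Both 3&4? no. Sum: 0
Gen 2: crossing 2x1. Both 3&4? no. Sum: 0
Gen 3: 3 over 4. Both 3&4? yes. Contrib: +1. Sum: 1
Gen 4: 4 under 3. Both 3&4? yes. Contrib: +1. Sum: 2
Gen 5: crossing 4x5. Both 3&4? no. Sum: 2
Gen 6: crossing 2x3. Both 3&4? no. Sum: 2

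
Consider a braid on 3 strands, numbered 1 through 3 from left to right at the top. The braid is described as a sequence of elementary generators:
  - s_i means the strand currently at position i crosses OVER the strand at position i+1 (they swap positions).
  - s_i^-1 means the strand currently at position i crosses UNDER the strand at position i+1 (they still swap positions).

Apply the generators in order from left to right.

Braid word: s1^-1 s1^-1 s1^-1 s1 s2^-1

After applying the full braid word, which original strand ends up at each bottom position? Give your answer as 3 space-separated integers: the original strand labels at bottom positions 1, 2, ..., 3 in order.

Gen 1 (s1^-1): strand 1 crosses under strand 2. Perm now: [2 1 3]
Gen 2 (s1^-1): strand 2 crosses under strand 1. Perm now: [1 2 3]
Gen 3 (s1^-1): strand 1 crosses under strand 2. Perm now: [2 1 3]
Gen 4 (s1): strand 2 crosses over strand 1. Perm now: [1 2 3]
Gen 5 (s2^-1): strand 2 crosses under strand 3. Perm now: [1 3 2]

Answer: 1 3 2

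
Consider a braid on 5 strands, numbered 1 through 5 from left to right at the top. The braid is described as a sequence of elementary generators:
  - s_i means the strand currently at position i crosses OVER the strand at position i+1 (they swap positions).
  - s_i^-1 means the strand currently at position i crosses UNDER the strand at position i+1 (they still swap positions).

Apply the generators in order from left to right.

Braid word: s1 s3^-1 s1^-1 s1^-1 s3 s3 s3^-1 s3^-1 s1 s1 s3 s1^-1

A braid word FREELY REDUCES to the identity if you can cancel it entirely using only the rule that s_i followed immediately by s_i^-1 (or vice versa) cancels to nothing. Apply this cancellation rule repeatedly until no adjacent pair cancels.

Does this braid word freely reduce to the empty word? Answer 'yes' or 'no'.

Gen 1 (s1): push. Stack: [s1]
Gen 2 (s3^-1): push. Stack: [s1 s3^-1]
Gen 3 (s1^-1): push. Stack: [s1 s3^-1 s1^-1]
Gen 4 (s1^-1): push. Stack: [s1 s3^-1 s1^-1 s1^-1]
Gen 5 (s3): push. Stack: [s1 s3^-1 s1^-1 s1^-1 s3]
Gen 6 (s3): push. Stack: [s1 s3^-1 s1^-1 s1^-1 s3 s3]
Gen 7 (s3^-1): cancels prior s3. Stack: [s1 s3^-1 s1^-1 s1^-1 s3]
Gen 8 (s3^-1): cancels prior s3. Stack: [s1 s3^-1 s1^-1 s1^-1]
Gen 9 (s1): cancels prior s1^-1. Stack: [s1 s3^-1 s1^-1]
Gen 10 (s1): cancels prior s1^-1. Stack: [s1 s3^-1]
Gen 11 (s3): cancels prior s3^-1. Stack: [s1]
Gen 12 (s1^-1): cancels prior s1. Stack: []
Reduced word: (empty)

Answer: yes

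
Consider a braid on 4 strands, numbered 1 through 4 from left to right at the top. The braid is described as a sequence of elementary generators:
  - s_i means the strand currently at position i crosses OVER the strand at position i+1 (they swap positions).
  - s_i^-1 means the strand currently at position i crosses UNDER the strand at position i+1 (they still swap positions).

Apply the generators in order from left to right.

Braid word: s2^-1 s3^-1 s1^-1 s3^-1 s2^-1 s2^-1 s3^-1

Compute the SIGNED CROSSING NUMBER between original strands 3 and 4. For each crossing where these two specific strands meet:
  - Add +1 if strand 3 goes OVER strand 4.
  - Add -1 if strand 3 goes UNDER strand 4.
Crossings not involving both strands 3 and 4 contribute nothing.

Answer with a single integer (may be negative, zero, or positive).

Answer: 0

Derivation:
Gen 1: crossing 2x3. Both 3&4? no. Sum: 0
Gen 2: crossing 2x4. Both 3&4? no. Sum: 0
Gen 3: crossing 1x3. Both 3&4? no. Sum: 0
Gen 4: crossing 4x2. Both 3&4? no. Sum: 0
Gen 5: crossing 1x2. Both 3&4? no. Sum: 0
Gen 6: crossing 2x1. Both 3&4? no. Sum: 0
Gen 7: crossing 2x4. Both 3&4? no. Sum: 0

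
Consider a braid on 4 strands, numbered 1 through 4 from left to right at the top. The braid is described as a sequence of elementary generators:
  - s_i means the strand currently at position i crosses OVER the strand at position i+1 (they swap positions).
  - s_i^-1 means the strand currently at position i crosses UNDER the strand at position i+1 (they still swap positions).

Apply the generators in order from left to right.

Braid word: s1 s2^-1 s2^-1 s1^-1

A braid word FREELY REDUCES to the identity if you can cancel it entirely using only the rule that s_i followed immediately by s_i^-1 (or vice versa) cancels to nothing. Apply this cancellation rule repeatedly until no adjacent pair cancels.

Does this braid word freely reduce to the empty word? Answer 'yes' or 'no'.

Answer: no

Derivation:
Gen 1 (s1): push. Stack: [s1]
Gen 2 (s2^-1): push. Stack: [s1 s2^-1]
Gen 3 (s2^-1): push. Stack: [s1 s2^-1 s2^-1]
Gen 4 (s1^-1): push. Stack: [s1 s2^-1 s2^-1 s1^-1]
Reduced word: s1 s2^-1 s2^-1 s1^-1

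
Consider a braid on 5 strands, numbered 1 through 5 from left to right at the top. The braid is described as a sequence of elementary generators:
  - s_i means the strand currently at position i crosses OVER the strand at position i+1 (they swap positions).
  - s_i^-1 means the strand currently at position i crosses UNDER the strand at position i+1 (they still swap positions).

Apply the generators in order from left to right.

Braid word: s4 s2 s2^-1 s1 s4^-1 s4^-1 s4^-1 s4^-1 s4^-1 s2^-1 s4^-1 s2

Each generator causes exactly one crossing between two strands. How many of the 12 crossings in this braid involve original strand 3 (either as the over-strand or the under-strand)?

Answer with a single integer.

Answer: 4

Derivation:
Gen 1: crossing 4x5. Involves strand 3? no. Count so far: 0
Gen 2: crossing 2x3. Involves strand 3? yes. Count so far: 1
Gen 3: crossing 3x2. Involves strand 3? yes. Count so far: 2
Gen 4: crossing 1x2. Involves strand 3? no. Count so far: 2
Gen 5: crossing 5x4. Involves strand 3? no. Count so far: 2
Gen 6: crossing 4x5. Involves strand 3? no. Count so far: 2
Gen 7: crossing 5x4. Involves strand 3? no. Count so far: 2
Gen 8: crossing 4x5. Involves strand 3? no. Count so far: 2
Gen 9: crossing 5x4. Involves strand 3? no. Count so far: 2
Gen 10: crossing 1x3. Involves strand 3? yes. Count so far: 3
Gen 11: crossing 4x5. Involves strand 3? no. Count so far: 3
Gen 12: crossing 3x1. Involves strand 3? yes. Count so far: 4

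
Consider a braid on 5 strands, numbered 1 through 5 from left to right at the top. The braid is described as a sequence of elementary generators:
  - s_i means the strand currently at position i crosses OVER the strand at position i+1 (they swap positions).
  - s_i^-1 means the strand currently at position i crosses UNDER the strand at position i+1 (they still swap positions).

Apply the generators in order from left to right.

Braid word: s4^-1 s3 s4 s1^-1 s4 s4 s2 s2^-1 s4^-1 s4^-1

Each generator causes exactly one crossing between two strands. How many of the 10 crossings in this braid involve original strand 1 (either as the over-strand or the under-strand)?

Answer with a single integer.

Gen 1: crossing 4x5. Involves strand 1? no. Count so far: 0
Gen 2: crossing 3x5. Involves strand 1? no. Count so far: 0
Gen 3: crossing 3x4. Involves strand 1? no. Count so far: 0
Gen 4: crossing 1x2. Involves strand 1? yes. Count so far: 1
Gen 5: crossing 4x3. Involves strand 1? no. Count so far: 1
Gen 6: crossing 3x4. Involves strand 1? no. Count so far: 1
Gen 7: crossing 1x5. Involves strand 1? yes. Count so far: 2
Gen 8: crossing 5x1. Involves strand 1? yes. Count so far: 3
Gen 9: crossing 4x3. Involves strand 1? no. Count so far: 3
Gen 10: crossing 3x4. Involves strand 1? no. Count so far: 3

Answer: 3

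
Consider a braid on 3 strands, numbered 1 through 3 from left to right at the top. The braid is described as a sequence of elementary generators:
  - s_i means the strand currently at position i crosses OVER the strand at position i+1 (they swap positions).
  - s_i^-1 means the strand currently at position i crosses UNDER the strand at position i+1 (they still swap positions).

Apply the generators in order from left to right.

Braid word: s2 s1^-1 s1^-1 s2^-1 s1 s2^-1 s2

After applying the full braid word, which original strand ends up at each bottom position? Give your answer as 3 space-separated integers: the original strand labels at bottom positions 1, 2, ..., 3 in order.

Answer: 2 1 3

Derivation:
Gen 1 (s2): strand 2 crosses over strand 3. Perm now: [1 3 2]
Gen 2 (s1^-1): strand 1 crosses under strand 3. Perm now: [3 1 2]
Gen 3 (s1^-1): strand 3 crosses under strand 1. Perm now: [1 3 2]
Gen 4 (s2^-1): strand 3 crosses under strand 2. Perm now: [1 2 3]
Gen 5 (s1): strand 1 crosses over strand 2. Perm now: [2 1 3]
Gen 6 (s2^-1): strand 1 crosses under strand 3. Perm now: [2 3 1]
Gen 7 (s2): strand 3 crosses over strand 1. Perm now: [2 1 3]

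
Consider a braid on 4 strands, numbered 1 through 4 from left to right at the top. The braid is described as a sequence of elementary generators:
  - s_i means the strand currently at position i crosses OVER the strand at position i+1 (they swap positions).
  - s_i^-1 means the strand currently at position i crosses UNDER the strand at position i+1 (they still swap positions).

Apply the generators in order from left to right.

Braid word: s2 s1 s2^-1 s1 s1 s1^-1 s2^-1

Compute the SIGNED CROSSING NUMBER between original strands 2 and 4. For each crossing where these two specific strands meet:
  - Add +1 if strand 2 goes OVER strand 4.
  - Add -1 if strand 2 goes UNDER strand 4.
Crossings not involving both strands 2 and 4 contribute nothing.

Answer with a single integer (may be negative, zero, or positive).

Gen 1: crossing 2x3. Both 2&4? no. Sum: 0
Gen 2: crossing 1x3. Both 2&4? no. Sum: 0
Gen 3: crossing 1x2. Both 2&4? no. Sum: 0
Gen 4: crossing 3x2. Both 2&4? no. Sum: 0
Gen 5: crossing 2x3. Both 2&4? no. Sum: 0
Gen 6: crossing 3x2. Both 2&4? no. Sum: 0
Gen 7: crossing 3x1. Both 2&4? no. Sum: 0

Answer: 0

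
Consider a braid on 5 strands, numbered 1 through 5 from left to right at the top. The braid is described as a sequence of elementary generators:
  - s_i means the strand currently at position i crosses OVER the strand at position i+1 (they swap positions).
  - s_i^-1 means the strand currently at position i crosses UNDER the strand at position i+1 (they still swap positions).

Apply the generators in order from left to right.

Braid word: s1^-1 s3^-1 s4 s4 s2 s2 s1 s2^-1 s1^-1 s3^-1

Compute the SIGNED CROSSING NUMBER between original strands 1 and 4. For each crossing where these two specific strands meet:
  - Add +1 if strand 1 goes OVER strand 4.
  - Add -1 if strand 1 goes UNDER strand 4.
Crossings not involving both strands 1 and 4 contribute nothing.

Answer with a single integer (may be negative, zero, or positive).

Answer: -1

Derivation:
Gen 1: crossing 1x2. Both 1&4? no. Sum: 0
Gen 2: crossing 3x4. Both 1&4? no. Sum: 0
Gen 3: crossing 3x5. Both 1&4? no. Sum: 0
Gen 4: crossing 5x3. Both 1&4? no. Sum: 0
Gen 5: 1 over 4. Both 1&4? yes. Contrib: +1. Sum: 1
Gen 6: 4 over 1. Both 1&4? yes. Contrib: -1. Sum: 0
Gen 7: crossing 2x1. Both 1&4? no. Sum: 0
Gen 8: crossing 2x4. Both 1&4? no. Sum: 0
Gen 9: 1 under 4. Both 1&4? yes. Contrib: -1. Sum: -1
Gen 10: crossing 2x3. Both 1&4? no. Sum: -1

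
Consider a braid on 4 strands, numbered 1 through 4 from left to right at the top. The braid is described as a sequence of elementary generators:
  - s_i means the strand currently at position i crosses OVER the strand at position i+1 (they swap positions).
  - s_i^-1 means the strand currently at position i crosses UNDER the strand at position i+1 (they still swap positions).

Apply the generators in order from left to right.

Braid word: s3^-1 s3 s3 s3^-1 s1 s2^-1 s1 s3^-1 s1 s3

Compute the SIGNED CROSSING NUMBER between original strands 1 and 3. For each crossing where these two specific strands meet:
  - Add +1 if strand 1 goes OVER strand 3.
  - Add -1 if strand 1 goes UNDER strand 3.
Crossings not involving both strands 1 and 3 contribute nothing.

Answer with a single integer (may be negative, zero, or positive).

Gen 1: crossing 3x4. Both 1&3? no. Sum: 0
Gen 2: crossing 4x3. Both 1&3? no. Sum: 0
Gen 3: crossing 3x4. Both 1&3? no. Sum: 0
Gen 4: crossing 4x3. Both 1&3? no. Sum: 0
Gen 5: crossing 1x2. Both 1&3? no. Sum: 0
Gen 6: 1 under 3. Both 1&3? yes. Contrib: -1. Sum: -1
Gen 7: crossing 2x3. Both 1&3? no. Sum: -1
Gen 8: crossing 1x4. Both 1&3? no. Sum: -1
Gen 9: crossing 3x2. Both 1&3? no. Sum: -1
Gen 10: crossing 4x1. Both 1&3? no. Sum: -1

Answer: -1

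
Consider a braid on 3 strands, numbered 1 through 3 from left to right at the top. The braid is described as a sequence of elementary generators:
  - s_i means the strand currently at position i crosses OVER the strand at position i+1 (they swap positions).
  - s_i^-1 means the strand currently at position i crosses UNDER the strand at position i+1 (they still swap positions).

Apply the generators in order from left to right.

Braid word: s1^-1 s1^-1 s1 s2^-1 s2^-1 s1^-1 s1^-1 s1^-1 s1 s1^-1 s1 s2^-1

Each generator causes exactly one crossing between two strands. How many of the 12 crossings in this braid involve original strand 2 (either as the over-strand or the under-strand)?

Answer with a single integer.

Gen 1: crossing 1x2. Involves strand 2? yes. Count so far: 1
Gen 2: crossing 2x1. Involves strand 2? yes. Count so far: 2
Gen 3: crossing 1x2. Involves strand 2? yes. Count so far: 3
Gen 4: crossing 1x3. Involves strand 2? no. Count so far: 3
Gen 5: crossing 3x1. Involves strand 2? no. Count so far: 3
Gen 6: crossing 2x1. Involves strand 2? yes. Count so far: 4
Gen 7: crossing 1x2. Involves strand 2? yes. Count so far: 5
Gen 8: crossing 2x1. Involves strand 2? yes. Count so far: 6
Gen 9: crossing 1x2. Involves strand 2? yes. Count so far: 7
Gen 10: crossing 2x1. Involves strand 2? yes. Count so far: 8
Gen 11: crossing 1x2. Involves strand 2? yes. Count so far: 9
Gen 12: crossing 1x3. Involves strand 2? no. Count so far: 9

Answer: 9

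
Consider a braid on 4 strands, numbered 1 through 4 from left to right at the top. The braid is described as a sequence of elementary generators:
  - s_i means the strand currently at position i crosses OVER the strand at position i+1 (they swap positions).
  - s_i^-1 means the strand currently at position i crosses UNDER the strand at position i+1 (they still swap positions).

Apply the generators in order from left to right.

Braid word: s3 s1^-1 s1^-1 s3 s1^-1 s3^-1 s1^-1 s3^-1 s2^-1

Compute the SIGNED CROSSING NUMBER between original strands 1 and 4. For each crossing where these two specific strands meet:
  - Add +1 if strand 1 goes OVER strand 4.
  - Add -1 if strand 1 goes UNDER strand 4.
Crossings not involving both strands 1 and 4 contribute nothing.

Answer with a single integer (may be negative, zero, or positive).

Answer: 0

Derivation:
Gen 1: crossing 3x4. Both 1&4? no. Sum: 0
Gen 2: crossing 1x2. Both 1&4? no. Sum: 0
Gen 3: crossing 2x1. Both 1&4? no. Sum: 0
Gen 4: crossing 4x3. Both 1&4? no. Sum: 0
Gen 5: crossing 1x2. Both 1&4? no. Sum: 0
Gen 6: crossing 3x4. Both 1&4? no. Sum: 0
Gen 7: crossing 2x1. Both 1&4? no. Sum: 0
Gen 8: crossing 4x3. Both 1&4? no. Sum: 0
Gen 9: crossing 2x3. Both 1&4? no. Sum: 0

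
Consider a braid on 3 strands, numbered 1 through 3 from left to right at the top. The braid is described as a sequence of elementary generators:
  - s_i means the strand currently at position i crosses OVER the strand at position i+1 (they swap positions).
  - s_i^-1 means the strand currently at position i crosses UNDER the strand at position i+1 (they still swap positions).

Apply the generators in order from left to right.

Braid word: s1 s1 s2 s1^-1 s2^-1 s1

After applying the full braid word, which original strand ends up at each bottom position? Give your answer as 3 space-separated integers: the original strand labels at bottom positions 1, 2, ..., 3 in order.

Answer: 2 3 1

Derivation:
Gen 1 (s1): strand 1 crosses over strand 2. Perm now: [2 1 3]
Gen 2 (s1): strand 2 crosses over strand 1. Perm now: [1 2 3]
Gen 3 (s2): strand 2 crosses over strand 3. Perm now: [1 3 2]
Gen 4 (s1^-1): strand 1 crosses under strand 3. Perm now: [3 1 2]
Gen 5 (s2^-1): strand 1 crosses under strand 2. Perm now: [3 2 1]
Gen 6 (s1): strand 3 crosses over strand 2. Perm now: [2 3 1]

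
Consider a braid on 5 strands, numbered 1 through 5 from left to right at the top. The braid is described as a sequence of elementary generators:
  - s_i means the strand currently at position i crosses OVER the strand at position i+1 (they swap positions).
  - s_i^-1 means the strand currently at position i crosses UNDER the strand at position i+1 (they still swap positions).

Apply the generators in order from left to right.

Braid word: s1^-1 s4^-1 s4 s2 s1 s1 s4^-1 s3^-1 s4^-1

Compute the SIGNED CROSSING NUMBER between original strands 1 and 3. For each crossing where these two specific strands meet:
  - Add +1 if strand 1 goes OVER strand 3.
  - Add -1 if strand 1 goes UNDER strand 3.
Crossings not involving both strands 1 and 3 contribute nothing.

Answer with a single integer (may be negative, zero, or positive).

Answer: 1

Derivation:
Gen 1: crossing 1x2. Both 1&3? no. Sum: 0
Gen 2: crossing 4x5. Both 1&3? no. Sum: 0
Gen 3: crossing 5x4. Both 1&3? no. Sum: 0
Gen 4: 1 over 3. Both 1&3? yes. Contrib: +1. Sum: 1
Gen 5: crossing 2x3. Both 1&3? no. Sum: 1
Gen 6: crossing 3x2. Both 1&3? no. Sum: 1
Gen 7: crossing 4x5. Both 1&3? no. Sum: 1
Gen 8: crossing 1x5. Both 1&3? no. Sum: 1
Gen 9: crossing 1x4. Both 1&3? no. Sum: 1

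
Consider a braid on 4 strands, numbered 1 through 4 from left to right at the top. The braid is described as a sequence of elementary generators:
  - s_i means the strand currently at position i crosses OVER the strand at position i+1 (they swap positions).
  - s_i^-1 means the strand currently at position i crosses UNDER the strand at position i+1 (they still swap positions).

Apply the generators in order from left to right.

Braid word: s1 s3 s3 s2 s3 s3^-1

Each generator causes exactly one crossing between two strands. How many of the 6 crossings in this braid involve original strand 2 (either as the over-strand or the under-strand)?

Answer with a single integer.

Answer: 1

Derivation:
Gen 1: crossing 1x2. Involves strand 2? yes. Count so far: 1
Gen 2: crossing 3x4. Involves strand 2? no. Count so far: 1
Gen 3: crossing 4x3. Involves strand 2? no. Count so far: 1
Gen 4: crossing 1x3. Involves strand 2? no. Count so far: 1
Gen 5: crossing 1x4. Involves strand 2? no. Count so far: 1
Gen 6: crossing 4x1. Involves strand 2? no. Count so far: 1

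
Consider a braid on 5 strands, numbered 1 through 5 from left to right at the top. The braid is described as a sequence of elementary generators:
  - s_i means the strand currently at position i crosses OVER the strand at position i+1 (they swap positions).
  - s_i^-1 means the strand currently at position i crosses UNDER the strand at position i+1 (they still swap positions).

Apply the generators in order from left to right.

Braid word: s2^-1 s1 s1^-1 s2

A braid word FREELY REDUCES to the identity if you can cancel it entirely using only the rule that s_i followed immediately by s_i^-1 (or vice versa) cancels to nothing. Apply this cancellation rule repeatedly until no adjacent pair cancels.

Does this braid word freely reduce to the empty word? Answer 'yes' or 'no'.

Gen 1 (s2^-1): push. Stack: [s2^-1]
Gen 2 (s1): push. Stack: [s2^-1 s1]
Gen 3 (s1^-1): cancels prior s1. Stack: [s2^-1]
Gen 4 (s2): cancels prior s2^-1. Stack: []
Reduced word: (empty)

Answer: yes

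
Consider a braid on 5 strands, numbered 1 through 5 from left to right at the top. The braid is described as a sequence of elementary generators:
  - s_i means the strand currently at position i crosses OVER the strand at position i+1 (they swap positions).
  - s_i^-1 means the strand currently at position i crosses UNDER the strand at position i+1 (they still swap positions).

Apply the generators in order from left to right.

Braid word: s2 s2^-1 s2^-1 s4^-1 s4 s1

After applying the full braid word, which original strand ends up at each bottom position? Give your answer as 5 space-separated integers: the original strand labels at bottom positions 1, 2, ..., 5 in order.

Answer: 3 1 2 4 5

Derivation:
Gen 1 (s2): strand 2 crosses over strand 3. Perm now: [1 3 2 4 5]
Gen 2 (s2^-1): strand 3 crosses under strand 2. Perm now: [1 2 3 4 5]
Gen 3 (s2^-1): strand 2 crosses under strand 3. Perm now: [1 3 2 4 5]
Gen 4 (s4^-1): strand 4 crosses under strand 5. Perm now: [1 3 2 5 4]
Gen 5 (s4): strand 5 crosses over strand 4. Perm now: [1 3 2 4 5]
Gen 6 (s1): strand 1 crosses over strand 3. Perm now: [3 1 2 4 5]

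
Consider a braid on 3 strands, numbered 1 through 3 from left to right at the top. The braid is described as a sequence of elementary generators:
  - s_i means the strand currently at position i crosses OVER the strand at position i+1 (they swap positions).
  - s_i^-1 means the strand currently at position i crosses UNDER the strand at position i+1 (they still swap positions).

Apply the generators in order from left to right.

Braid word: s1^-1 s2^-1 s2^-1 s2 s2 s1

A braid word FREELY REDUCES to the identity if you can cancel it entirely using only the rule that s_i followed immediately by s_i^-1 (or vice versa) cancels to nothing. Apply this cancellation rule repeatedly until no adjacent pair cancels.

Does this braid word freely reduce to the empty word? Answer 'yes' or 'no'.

Answer: yes

Derivation:
Gen 1 (s1^-1): push. Stack: [s1^-1]
Gen 2 (s2^-1): push. Stack: [s1^-1 s2^-1]
Gen 3 (s2^-1): push. Stack: [s1^-1 s2^-1 s2^-1]
Gen 4 (s2): cancels prior s2^-1. Stack: [s1^-1 s2^-1]
Gen 5 (s2): cancels prior s2^-1. Stack: [s1^-1]
Gen 6 (s1): cancels prior s1^-1. Stack: []
Reduced word: (empty)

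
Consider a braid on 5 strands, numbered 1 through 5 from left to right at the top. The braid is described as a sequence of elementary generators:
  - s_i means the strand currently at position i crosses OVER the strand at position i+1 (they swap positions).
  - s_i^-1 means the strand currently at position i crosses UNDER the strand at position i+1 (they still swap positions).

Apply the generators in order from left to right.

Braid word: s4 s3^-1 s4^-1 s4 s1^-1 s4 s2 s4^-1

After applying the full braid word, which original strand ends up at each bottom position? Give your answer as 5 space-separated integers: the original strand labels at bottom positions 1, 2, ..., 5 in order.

Gen 1 (s4): strand 4 crosses over strand 5. Perm now: [1 2 3 5 4]
Gen 2 (s3^-1): strand 3 crosses under strand 5. Perm now: [1 2 5 3 4]
Gen 3 (s4^-1): strand 3 crosses under strand 4. Perm now: [1 2 5 4 3]
Gen 4 (s4): strand 4 crosses over strand 3. Perm now: [1 2 5 3 4]
Gen 5 (s1^-1): strand 1 crosses under strand 2. Perm now: [2 1 5 3 4]
Gen 6 (s4): strand 3 crosses over strand 4. Perm now: [2 1 5 4 3]
Gen 7 (s2): strand 1 crosses over strand 5. Perm now: [2 5 1 4 3]
Gen 8 (s4^-1): strand 4 crosses under strand 3. Perm now: [2 5 1 3 4]

Answer: 2 5 1 3 4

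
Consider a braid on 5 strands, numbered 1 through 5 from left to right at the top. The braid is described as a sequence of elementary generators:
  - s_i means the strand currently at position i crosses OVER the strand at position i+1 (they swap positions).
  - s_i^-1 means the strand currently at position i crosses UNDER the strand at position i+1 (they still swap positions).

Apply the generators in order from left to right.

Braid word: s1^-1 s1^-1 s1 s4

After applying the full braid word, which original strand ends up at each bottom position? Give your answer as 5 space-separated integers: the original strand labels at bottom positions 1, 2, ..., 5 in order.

Answer: 2 1 3 5 4

Derivation:
Gen 1 (s1^-1): strand 1 crosses under strand 2. Perm now: [2 1 3 4 5]
Gen 2 (s1^-1): strand 2 crosses under strand 1. Perm now: [1 2 3 4 5]
Gen 3 (s1): strand 1 crosses over strand 2. Perm now: [2 1 3 4 5]
Gen 4 (s4): strand 4 crosses over strand 5. Perm now: [2 1 3 5 4]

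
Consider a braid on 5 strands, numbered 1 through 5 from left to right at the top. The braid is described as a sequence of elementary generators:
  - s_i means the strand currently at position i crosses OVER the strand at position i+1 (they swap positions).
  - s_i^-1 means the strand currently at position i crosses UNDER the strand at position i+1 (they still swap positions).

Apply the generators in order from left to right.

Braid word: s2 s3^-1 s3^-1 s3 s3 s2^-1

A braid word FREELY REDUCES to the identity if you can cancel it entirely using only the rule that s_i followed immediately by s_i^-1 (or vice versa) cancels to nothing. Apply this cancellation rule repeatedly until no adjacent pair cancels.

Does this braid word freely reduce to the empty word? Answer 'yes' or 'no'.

Gen 1 (s2): push. Stack: [s2]
Gen 2 (s3^-1): push. Stack: [s2 s3^-1]
Gen 3 (s3^-1): push. Stack: [s2 s3^-1 s3^-1]
Gen 4 (s3): cancels prior s3^-1. Stack: [s2 s3^-1]
Gen 5 (s3): cancels prior s3^-1. Stack: [s2]
Gen 6 (s2^-1): cancels prior s2. Stack: []
Reduced word: (empty)

Answer: yes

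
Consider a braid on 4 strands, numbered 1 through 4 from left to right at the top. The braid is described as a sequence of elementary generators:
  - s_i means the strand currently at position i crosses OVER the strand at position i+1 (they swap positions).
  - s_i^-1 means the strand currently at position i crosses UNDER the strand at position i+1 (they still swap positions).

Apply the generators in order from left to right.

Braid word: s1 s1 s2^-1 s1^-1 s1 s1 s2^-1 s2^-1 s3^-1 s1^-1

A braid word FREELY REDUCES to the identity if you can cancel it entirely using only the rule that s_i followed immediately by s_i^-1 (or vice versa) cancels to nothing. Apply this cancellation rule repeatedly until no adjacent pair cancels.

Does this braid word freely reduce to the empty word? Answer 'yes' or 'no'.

Gen 1 (s1): push. Stack: [s1]
Gen 2 (s1): push. Stack: [s1 s1]
Gen 3 (s2^-1): push. Stack: [s1 s1 s2^-1]
Gen 4 (s1^-1): push. Stack: [s1 s1 s2^-1 s1^-1]
Gen 5 (s1): cancels prior s1^-1. Stack: [s1 s1 s2^-1]
Gen 6 (s1): push. Stack: [s1 s1 s2^-1 s1]
Gen 7 (s2^-1): push. Stack: [s1 s1 s2^-1 s1 s2^-1]
Gen 8 (s2^-1): push. Stack: [s1 s1 s2^-1 s1 s2^-1 s2^-1]
Gen 9 (s3^-1): push. Stack: [s1 s1 s2^-1 s1 s2^-1 s2^-1 s3^-1]
Gen 10 (s1^-1): push. Stack: [s1 s1 s2^-1 s1 s2^-1 s2^-1 s3^-1 s1^-1]
Reduced word: s1 s1 s2^-1 s1 s2^-1 s2^-1 s3^-1 s1^-1

Answer: no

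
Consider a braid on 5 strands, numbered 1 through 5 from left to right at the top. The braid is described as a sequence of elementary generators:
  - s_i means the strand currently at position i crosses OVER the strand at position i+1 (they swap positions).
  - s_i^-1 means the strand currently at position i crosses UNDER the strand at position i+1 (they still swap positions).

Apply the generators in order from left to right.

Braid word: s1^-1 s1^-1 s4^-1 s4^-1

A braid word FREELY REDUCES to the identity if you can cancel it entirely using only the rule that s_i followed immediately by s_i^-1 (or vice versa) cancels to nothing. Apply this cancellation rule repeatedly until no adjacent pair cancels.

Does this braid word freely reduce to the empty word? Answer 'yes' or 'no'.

Gen 1 (s1^-1): push. Stack: [s1^-1]
Gen 2 (s1^-1): push. Stack: [s1^-1 s1^-1]
Gen 3 (s4^-1): push. Stack: [s1^-1 s1^-1 s4^-1]
Gen 4 (s4^-1): push. Stack: [s1^-1 s1^-1 s4^-1 s4^-1]
Reduced word: s1^-1 s1^-1 s4^-1 s4^-1

Answer: no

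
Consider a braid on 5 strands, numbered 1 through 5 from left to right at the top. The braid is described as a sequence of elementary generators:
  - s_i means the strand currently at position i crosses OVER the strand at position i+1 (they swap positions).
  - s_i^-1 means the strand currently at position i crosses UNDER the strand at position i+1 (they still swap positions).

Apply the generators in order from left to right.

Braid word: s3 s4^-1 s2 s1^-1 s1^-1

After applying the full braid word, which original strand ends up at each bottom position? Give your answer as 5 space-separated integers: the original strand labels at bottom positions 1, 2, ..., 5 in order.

Gen 1 (s3): strand 3 crosses over strand 4. Perm now: [1 2 4 3 5]
Gen 2 (s4^-1): strand 3 crosses under strand 5. Perm now: [1 2 4 5 3]
Gen 3 (s2): strand 2 crosses over strand 4. Perm now: [1 4 2 5 3]
Gen 4 (s1^-1): strand 1 crosses under strand 4. Perm now: [4 1 2 5 3]
Gen 5 (s1^-1): strand 4 crosses under strand 1. Perm now: [1 4 2 5 3]

Answer: 1 4 2 5 3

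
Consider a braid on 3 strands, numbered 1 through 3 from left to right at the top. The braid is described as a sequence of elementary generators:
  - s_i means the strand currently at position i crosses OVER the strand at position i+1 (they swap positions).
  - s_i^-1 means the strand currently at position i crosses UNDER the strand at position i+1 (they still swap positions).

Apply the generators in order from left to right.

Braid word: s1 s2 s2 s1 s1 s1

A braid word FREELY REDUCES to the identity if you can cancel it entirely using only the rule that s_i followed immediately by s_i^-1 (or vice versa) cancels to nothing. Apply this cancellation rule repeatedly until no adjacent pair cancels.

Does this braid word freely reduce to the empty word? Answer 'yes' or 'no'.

Gen 1 (s1): push. Stack: [s1]
Gen 2 (s2): push. Stack: [s1 s2]
Gen 3 (s2): push. Stack: [s1 s2 s2]
Gen 4 (s1): push. Stack: [s1 s2 s2 s1]
Gen 5 (s1): push. Stack: [s1 s2 s2 s1 s1]
Gen 6 (s1): push. Stack: [s1 s2 s2 s1 s1 s1]
Reduced word: s1 s2 s2 s1 s1 s1

Answer: no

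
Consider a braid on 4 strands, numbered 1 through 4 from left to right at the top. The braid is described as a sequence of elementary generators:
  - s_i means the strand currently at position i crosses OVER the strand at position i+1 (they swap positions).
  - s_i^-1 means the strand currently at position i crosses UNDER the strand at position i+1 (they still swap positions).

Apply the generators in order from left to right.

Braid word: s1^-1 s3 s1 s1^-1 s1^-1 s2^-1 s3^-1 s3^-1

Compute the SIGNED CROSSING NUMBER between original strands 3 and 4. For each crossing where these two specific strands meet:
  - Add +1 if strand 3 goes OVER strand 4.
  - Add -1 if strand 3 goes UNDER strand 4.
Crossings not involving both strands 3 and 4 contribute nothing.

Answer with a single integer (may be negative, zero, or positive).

Answer: 1

Derivation:
Gen 1: crossing 1x2. Both 3&4? no. Sum: 0
Gen 2: 3 over 4. Both 3&4? yes. Contrib: +1. Sum: 1
Gen 3: crossing 2x1. Both 3&4? no. Sum: 1
Gen 4: crossing 1x2. Both 3&4? no. Sum: 1
Gen 5: crossing 2x1. Both 3&4? no. Sum: 1
Gen 6: crossing 2x4. Both 3&4? no. Sum: 1
Gen 7: crossing 2x3. Both 3&4? no. Sum: 1
Gen 8: crossing 3x2. Both 3&4? no. Sum: 1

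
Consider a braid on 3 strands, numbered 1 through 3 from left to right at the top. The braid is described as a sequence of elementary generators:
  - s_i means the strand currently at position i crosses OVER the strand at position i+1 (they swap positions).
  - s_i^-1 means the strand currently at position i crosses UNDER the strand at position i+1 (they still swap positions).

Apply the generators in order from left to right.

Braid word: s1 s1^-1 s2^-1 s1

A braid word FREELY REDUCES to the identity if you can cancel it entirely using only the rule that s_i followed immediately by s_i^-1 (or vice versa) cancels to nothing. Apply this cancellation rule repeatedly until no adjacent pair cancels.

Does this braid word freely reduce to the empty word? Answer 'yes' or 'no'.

Gen 1 (s1): push. Stack: [s1]
Gen 2 (s1^-1): cancels prior s1. Stack: []
Gen 3 (s2^-1): push. Stack: [s2^-1]
Gen 4 (s1): push. Stack: [s2^-1 s1]
Reduced word: s2^-1 s1

Answer: no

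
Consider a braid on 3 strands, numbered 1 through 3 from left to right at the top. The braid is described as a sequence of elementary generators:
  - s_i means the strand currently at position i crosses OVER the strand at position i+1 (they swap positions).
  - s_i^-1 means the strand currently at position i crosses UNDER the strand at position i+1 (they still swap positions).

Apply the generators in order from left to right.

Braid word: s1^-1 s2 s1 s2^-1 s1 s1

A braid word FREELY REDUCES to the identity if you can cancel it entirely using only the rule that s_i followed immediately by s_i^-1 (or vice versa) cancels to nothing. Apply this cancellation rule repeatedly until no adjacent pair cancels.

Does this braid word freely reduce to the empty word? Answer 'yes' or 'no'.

Gen 1 (s1^-1): push. Stack: [s1^-1]
Gen 2 (s2): push. Stack: [s1^-1 s2]
Gen 3 (s1): push. Stack: [s1^-1 s2 s1]
Gen 4 (s2^-1): push. Stack: [s1^-1 s2 s1 s2^-1]
Gen 5 (s1): push. Stack: [s1^-1 s2 s1 s2^-1 s1]
Gen 6 (s1): push. Stack: [s1^-1 s2 s1 s2^-1 s1 s1]
Reduced word: s1^-1 s2 s1 s2^-1 s1 s1

Answer: no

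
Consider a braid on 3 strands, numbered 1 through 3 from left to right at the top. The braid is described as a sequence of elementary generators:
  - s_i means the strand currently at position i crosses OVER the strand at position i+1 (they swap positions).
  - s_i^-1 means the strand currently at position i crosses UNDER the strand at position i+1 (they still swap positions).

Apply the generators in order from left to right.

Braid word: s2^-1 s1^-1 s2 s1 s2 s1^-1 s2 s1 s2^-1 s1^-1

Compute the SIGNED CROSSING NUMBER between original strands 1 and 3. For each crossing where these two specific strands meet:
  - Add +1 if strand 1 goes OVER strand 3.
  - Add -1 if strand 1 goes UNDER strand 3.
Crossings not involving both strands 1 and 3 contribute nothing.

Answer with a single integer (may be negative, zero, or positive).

Gen 1: crossing 2x3. Both 1&3? no. Sum: 0
Gen 2: 1 under 3. Both 1&3? yes. Contrib: -1. Sum: -1
Gen 3: crossing 1x2. Both 1&3? no. Sum: -1
Gen 4: crossing 3x2. Both 1&3? no. Sum: -1
Gen 5: 3 over 1. Both 1&3? yes. Contrib: -1. Sum: -2
Gen 6: crossing 2x1. Both 1&3? no. Sum: -2
Gen 7: crossing 2x3. Both 1&3? no. Sum: -2
Gen 8: 1 over 3. Both 1&3? yes. Contrib: +1. Sum: -1
Gen 9: crossing 1x2. Both 1&3? no. Sum: -1
Gen 10: crossing 3x2. Both 1&3? no. Sum: -1

Answer: -1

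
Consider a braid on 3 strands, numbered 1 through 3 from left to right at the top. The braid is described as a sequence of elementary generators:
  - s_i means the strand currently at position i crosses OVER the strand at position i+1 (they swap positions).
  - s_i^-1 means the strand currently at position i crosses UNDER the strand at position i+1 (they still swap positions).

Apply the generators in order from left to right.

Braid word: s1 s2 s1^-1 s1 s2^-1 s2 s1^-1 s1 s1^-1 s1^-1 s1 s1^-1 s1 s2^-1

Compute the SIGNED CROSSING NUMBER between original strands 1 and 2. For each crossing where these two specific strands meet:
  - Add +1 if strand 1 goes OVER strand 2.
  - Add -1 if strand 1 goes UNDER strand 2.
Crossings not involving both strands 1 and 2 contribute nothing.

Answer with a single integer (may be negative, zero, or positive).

Answer: 2

Derivation:
Gen 1: 1 over 2. Both 1&2? yes. Contrib: +1. Sum: 1
Gen 2: crossing 1x3. Both 1&2? no. Sum: 1
Gen 3: crossing 2x3. Both 1&2? no. Sum: 1
Gen 4: crossing 3x2. Both 1&2? no. Sum: 1
Gen 5: crossing 3x1. Both 1&2? no. Sum: 1
Gen 6: crossing 1x3. Both 1&2? no. Sum: 1
Gen 7: crossing 2x3. Both 1&2? no. Sum: 1
Gen 8: crossing 3x2. Both 1&2? no. Sum: 1
Gen 9: crossing 2x3. Both 1&2? no. Sum: 1
Gen 10: crossing 3x2. Both 1&2? no. Sum: 1
Gen 11: crossing 2x3. Both 1&2? no. Sum: 1
Gen 12: crossing 3x2. Both 1&2? no. Sum: 1
Gen 13: crossing 2x3. Both 1&2? no. Sum: 1
Gen 14: 2 under 1. Both 1&2? yes. Contrib: +1. Sum: 2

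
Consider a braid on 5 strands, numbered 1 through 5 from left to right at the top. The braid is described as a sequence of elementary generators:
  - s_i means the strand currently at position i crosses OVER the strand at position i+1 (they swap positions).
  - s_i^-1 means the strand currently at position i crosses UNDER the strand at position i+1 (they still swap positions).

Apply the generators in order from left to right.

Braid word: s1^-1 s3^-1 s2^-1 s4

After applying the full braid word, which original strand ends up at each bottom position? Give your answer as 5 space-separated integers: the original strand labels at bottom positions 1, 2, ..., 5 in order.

Answer: 2 4 1 5 3

Derivation:
Gen 1 (s1^-1): strand 1 crosses under strand 2. Perm now: [2 1 3 4 5]
Gen 2 (s3^-1): strand 3 crosses under strand 4. Perm now: [2 1 4 3 5]
Gen 3 (s2^-1): strand 1 crosses under strand 4. Perm now: [2 4 1 3 5]
Gen 4 (s4): strand 3 crosses over strand 5. Perm now: [2 4 1 5 3]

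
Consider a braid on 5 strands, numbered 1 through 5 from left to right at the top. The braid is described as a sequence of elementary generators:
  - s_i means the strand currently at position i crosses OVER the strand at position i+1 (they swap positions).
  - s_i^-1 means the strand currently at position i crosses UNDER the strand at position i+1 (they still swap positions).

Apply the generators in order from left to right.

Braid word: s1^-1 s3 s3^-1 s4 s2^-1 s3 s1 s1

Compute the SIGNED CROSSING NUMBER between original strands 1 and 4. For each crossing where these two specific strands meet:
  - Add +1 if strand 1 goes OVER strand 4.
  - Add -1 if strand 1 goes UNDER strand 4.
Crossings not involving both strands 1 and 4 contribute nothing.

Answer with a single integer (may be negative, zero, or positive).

Gen 1: crossing 1x2. Both 1&4? no. Sum: 0
Gen 2: crossing 3x4. Both 1&4? no. Sum: 0
Gen 3: crossing 4x3. Both 1&4? no. Sum: 0
Gen 4: crossing 4x5. Both 1&4? no. Sum: 0
Gen 5: crossing 1x3. Both 1&4? no. Sum: 0
Gen 6: crossing 1x5. Both 1&4? no. Sum: 0
Gen 7: crossing 2x3. Both 1&4? no. Sum: 0
Gen 8: crossing 3x2. Both 1&4? no. Sum: 0

Answer: 0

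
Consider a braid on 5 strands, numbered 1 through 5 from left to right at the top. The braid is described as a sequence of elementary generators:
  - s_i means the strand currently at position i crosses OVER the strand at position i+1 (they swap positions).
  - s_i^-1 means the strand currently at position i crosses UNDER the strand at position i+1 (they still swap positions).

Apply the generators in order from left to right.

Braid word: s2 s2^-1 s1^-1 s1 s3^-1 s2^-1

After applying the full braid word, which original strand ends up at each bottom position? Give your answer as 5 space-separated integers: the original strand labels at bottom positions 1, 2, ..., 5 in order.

Answer: 1 4 2 3 5

Derivation:
Gen 1 (s2): strand 2 crosses over strand 3. Perm now: [1 3 2 4 5]
Gen 2 (s2^-1): strand 3 crosses under strand 2. Perm now: [1 2 3 4 5]
Gen 3 (s1^-1): strand 1 crosses under strand 2. Perm now: [2 1 3 4 5]
Gen 4 (s1): strand 2 crosses over strand 1. Perm now: [1 2 3 4 5]
Gen 5 (s3^-1): strand 3 crosses under strand 4. Perm now: [1 2 4 3 5]
Gen 6 (s2^-1): strand 2 crosses under strand 4. Perm now: [1 4 2 3 5]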